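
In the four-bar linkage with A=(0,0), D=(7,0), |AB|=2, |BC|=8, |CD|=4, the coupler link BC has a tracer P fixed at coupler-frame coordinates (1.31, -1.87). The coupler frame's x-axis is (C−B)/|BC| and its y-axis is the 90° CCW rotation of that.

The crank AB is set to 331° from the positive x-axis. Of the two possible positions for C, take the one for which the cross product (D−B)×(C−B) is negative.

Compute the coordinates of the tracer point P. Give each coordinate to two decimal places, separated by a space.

2.49 -3.13

A=(0,0), D=(7.00,0)
B = A + 2.00·(cos331°, sin331°) = (1.7492, -0.9696)
|BD| = 5.3395
circle(B,8.00) ∩ circle(D,4.00): a=7.1645, h=3.5594
  candidates: C₊=(8.1483,3.8316) cross=19.006; C₋=(9.4410,-3.1688) cross=-19.006
  mode - wants cross < 0 → take C=(9.4410,-3.1688) (cross=-19.006)
ex = (C−B)/|BC| = (0.9615,-0.2749); ey = (0.2749,0.9615)
P = B + 1.31·ex + -1.87·ey = (2.4947,-3.1277)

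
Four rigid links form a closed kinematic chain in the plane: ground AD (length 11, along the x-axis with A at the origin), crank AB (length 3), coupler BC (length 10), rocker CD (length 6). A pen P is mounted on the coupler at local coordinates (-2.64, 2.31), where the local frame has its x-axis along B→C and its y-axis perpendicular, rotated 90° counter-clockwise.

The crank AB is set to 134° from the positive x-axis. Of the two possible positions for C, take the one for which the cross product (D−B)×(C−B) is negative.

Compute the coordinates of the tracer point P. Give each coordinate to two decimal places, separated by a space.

-2.94 5.56

A=(0,0), D=(11.00,0)
B = A + 3.00·(cos134°, sin134°) = (-2.0840, 2.1580)
|BD| = 13.2607
circle(B,10.00) ∩ circle(D,6.00): a=9.0435, h=4.2679
  candidates: C₊=(7.5335,4.8973) cross=56.595; C₋=(6.1444,-3.5247) cross=-56.595
  mode - wants cross < 0 → take C=(6.1444,-3.5247) (cross=-56.595)
ex = (C−B)/|BC| = (0.8228,-0.5683); ey = (0.5683,0.8228)
P = B + -2.64·ex + 2.31·ey = (-2.9436,5.5590)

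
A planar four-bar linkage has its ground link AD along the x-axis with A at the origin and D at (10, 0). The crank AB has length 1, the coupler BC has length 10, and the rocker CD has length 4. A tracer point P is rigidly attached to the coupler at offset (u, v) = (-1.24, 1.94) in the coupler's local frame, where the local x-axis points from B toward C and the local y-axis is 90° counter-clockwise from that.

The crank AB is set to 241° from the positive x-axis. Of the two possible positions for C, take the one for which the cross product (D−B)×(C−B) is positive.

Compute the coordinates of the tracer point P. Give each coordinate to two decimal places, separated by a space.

-2.47 0.29

A=(0,0), D=(10.00,0)
B = A + 1.00·(cos241°, sin241°) = (-0.4848, -0.8746)
|BD| = 10.5212
circle(B,10.00) ∩ circle(D,4.00): a=9.2525, h=3.7935
  candidates: C₊=(8.4204,3.6749) cross=39.912; C₋=(9.0511,-3.8858) cross=-39.912
  mode + wants cross > 0 → take C=(8.4204,3.6749) (cross=39.912)
ex = (C−B)/|BC| = (0.8905,0.4549); ey = (-0.4549,0.8905)
P = B + -1.24·ex + 1.94·ey = (-2.4717,0.2888)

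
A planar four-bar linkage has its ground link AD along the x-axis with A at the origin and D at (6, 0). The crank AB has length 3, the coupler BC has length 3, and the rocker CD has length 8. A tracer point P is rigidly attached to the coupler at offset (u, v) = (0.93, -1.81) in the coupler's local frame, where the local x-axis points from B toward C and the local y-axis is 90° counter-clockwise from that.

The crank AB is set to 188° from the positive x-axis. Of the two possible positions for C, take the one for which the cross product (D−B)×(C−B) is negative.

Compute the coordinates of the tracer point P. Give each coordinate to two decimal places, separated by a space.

-4.04 -2.15

A=(0,0), D=(6.00,0)
B = A + 3.00·(cos188°, sin188°) = (-2.9708, -0.4175)
|BD| = 8.9805
circle(B,3.00) ∩ circle(D,8.00): a=1.4281, h=2.6383
  candidates: C₊=(-1.6669,2.2843) cross=23.693; C₋=(-1.4216,-2.9866) cross=-23.693
  mode - wants cross < 0 → take C=(-1.4216,-2.9866) (cross=-23.693)
ex = (C−B)/|BC| = (0.5164,-0.8564); ey = (0.8564,0.5164)
P = B + 0.93·ex + -1.81·ey = (-4.0405,-2.1486)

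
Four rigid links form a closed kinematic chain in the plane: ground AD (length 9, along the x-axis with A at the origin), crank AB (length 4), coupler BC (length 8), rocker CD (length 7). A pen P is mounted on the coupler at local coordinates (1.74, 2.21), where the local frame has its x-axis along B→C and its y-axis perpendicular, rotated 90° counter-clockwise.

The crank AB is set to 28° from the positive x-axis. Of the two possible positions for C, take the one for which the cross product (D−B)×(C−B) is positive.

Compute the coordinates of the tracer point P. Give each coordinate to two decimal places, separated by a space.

3.47 4.69

A=(0,0), D=(9.00,0)
B = A + 4.00·(cos28°, sin28°) = (3.5318, 1.8779)
|BD| = 5.7817
circle(B,8.00) ∩ circle(D,7.00): a=4.1880, h=6.8162
  candidates: C₊=(9.7067,6.9642) cross=39.409; C₋=(5.2789,-5.9290) cross=-39.409
  mode + wants cross > 0 → take C=(9.7067,6.9642) (cross=39.409)
ex = (C−B)/|BC| = (0.7719,0.6358); ey = (-0.6358,0.7719)
P = B + 1.74·ex + 2.21·ey = (3.4697,4.6900)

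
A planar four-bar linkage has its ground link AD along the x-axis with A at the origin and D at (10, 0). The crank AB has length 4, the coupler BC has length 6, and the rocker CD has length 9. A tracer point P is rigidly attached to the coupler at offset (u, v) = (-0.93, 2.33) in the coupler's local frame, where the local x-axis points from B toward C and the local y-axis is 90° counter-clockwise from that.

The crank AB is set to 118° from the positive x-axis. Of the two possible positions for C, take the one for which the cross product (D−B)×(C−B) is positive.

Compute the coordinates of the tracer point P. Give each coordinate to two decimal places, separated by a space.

-3.75 5.20

A=(0,0), D=(10.00,0)
B = A + 4.00·(cos118°, sin118°) = (-1.8779, 3.5318)
|BD| = 12.3918
circle(B,6.00) ∩ circle(D,9.00): a=4.3802, h=4.1005
  candidates: C₊=(3.4893,6.2138) cross=50.812; C₋=(1.1520,-1.6470) cross=-50.812
  mode + wants cross > 0 → take C=(3.4893,6.2138) (cross=50.812)
ex = (C−B)/|BC| = (0.8945,0.4470); ey = (-0.4470,0.8945)
P = B + -0.93·ex + 2.33·ey = (-3.7513,5.2003)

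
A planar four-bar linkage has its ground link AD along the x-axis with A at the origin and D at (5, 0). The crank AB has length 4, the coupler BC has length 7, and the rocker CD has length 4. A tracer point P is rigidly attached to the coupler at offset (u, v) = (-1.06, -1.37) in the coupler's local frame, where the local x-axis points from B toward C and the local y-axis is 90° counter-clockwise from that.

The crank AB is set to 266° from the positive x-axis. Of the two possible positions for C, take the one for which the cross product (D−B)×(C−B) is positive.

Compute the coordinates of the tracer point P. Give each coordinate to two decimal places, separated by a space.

A=(0,0), D=(5.00,0)
B = A + 4.00·(cos266°, sin266°) = (-0.2790, -3.9903)
|BD| = 6.6174
circle(B,7.00) ∩ circle(D,4.00): a=5.8021, h=3.9160
  candidates: C₊=(1.9883,2.6324) cross=25.914; C₋=(6.7109,-3.6156) cross=-25.914
  mode + wants cross > 0 → take C=(1.9883,2.6324) (cross=25.914)
ex = (C−B)/|BC| = (0.3239,0.9461); ey = (-0.9461,0.3239)
P = B + -1.06·ex + -1.37·ey = (0.6738,-5.4369)

0.67 -5.44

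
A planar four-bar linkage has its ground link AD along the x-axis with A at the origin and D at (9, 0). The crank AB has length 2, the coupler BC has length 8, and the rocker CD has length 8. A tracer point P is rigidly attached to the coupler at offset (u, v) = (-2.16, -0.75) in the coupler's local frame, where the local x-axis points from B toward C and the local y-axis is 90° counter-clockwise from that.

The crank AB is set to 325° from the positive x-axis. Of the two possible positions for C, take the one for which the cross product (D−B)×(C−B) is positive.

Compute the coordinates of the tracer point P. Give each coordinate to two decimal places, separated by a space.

1.65 -3.43

A=(0,0), D=(9.00,0)
B = A + 2.00·(cos325°, sin325°) = (1.6383, -1.1472)
|BD| = 7.4505
circle(B,8.00) ∩ circle(D,8.00): a=3.7253, h=7.0797
  candidates: C₊=(4.2291,6.4217) cross=52.748; C₋=(6.4092,-7.5689) cross=-52.748
  mode + wants cross > 0 → take C=(4.2291,6.4217) (cross=52.748)
ex = (C−B)/|BC| = (0.3238,0.9461); ey = (-0.9461,0.3238)
P = B + -2.16·ex + -0.75·ey = (1.6484,-3.4336)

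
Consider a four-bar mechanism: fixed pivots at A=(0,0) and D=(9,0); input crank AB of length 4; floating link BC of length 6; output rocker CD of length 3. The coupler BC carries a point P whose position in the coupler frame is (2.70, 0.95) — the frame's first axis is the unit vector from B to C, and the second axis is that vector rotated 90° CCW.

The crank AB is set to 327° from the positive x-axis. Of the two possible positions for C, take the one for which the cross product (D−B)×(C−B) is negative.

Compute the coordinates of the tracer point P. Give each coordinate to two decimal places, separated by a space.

6.16 -1.60

A=(0,0), D=(9.00,0)
B = A + 4.00·(cos327°, sin327°) = (3.3547, -2.1786)
|BD| = 6.0511
circle(B,6.00) ∩ circle(D,3.00): a=5.2565, h=2.8929
  candidates: C₊=(7.2172,2.4128) cross=17.505; C₋=(9.3002,-2.9849) cross=-17.505
  mode - wants cross < 0 → take C=(9.3002,-2.9849) (cross=-17.505)
ex = (C−B)/|BC| = (0.9909,-0.1344); ey = (0.1344,0.9909)
P = B + 2.70·ex + 0.95·ey = (6.1579,-1.6000)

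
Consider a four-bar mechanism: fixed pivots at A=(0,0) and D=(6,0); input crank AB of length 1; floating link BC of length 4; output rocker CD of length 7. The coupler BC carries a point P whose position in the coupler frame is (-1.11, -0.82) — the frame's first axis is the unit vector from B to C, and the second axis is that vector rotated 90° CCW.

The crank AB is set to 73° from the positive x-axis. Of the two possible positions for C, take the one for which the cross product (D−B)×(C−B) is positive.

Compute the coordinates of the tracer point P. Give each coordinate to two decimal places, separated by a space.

A=(0,0), D=(6.00,0)
B = A + 1.00·(cos73°, sin73°) = (0.2924, 0.9563)
|BD| = 5.7872
circle(B,4.00) ∩ circle(D,7.00): a=0.0425, h=3.9998
  candidates: C₊=(0.9952,4.8941) cross=23.147; C₋=(-0.3267,-2.9955) cross=-23.147
  mode + wants cross > 0 → take C=(0.9952,4.8941) (cross=23.147)
ex = (C−B)/|BC| = (0.1757,0.9844); ey = (-0.9844,0.1757)
P = B + -1.11·ex + -0.82·ey = (0.9046,-0.2805)

0.90 -0.28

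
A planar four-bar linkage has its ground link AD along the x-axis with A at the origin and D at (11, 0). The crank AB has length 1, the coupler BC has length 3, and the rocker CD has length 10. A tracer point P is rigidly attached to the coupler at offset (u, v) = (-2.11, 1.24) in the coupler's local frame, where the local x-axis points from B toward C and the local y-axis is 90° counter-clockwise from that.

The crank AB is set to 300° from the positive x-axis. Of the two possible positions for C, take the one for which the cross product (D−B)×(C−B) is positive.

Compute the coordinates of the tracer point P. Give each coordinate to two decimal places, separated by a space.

A=(0,0), D=(11.00,0)
B = A + 1.00·(cos300°, sin300°) = (0.5000, -0.8660)
|BD| = 10.5357
circle(B,3.00) ∩ circle(D,10.00): a=0.9492, h=2.8459
  candidates: C₊=(1.2120,2.0483) cross=29.983; C₋=(1.6799,-3.6243) cross=-29.983
  mode + wants cross > 0 → take C=(1.2120,2.0483) (cross=29.983)
ex = (C−B)/|BC| = (0.2373,0.9714); ey = (-0.9714,0.2373)
P = B + -2.11·ex + 1.24·ey = (-1.2054,-2.6214)

-1.21 -2.62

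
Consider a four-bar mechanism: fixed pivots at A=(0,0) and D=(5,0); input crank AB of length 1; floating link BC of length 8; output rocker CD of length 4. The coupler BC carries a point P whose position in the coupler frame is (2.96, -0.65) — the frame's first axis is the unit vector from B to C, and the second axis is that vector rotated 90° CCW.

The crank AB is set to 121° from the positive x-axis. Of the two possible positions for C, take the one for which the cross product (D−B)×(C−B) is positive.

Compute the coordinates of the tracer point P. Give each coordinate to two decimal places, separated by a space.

A=(0,0), D=(5.00,0)
B = A + 1.00·(cos121°, sin121°) = (-0.5150, 0.8572)
|BD| = 5.5813
circle(B,8.00) ∩ circle(D,4.00): a=7.0907, h=3.7042
  candidates: C₊=(7.0605,3.4285) cross=20.674; C₋=(5.9227,-3.8921) cross=-20.674
  mode + wants cross > 0 → take C=(7.0605,3.4285) (cross=20.674)
ex = (C−B)/|BC| = (0.9469,0.3214); ey = (-0.3214,0.9469)
P = B + 2.96·ex + -0.65·ey = (2.4968,1.1930)

2.50 1.19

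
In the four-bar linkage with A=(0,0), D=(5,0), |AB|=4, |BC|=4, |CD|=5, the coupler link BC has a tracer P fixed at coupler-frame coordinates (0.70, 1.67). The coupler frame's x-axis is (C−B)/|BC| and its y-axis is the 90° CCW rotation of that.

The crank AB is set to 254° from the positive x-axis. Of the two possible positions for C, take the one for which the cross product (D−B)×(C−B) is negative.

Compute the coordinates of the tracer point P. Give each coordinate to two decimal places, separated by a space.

-0.13 -2.31

A=(0,0), D=(5.00,0)
B = A + 4.00·(cos254°, sin254°) = (-1.1025, -3.8450)
|BD| = 7.2129
circle(B,4.00) ∩ circle(D,5.00): a=2.9826, h=2.6654
  candidates: C₊=(-0.0000,-0.0000) cross=19.225; C₋=(2.8418,-4.5102) cross=-19.225
  mode - wants cross < 0 → take C=(2.8418,-4.5102) (cross=-19.225)
ex = (C−B)/|BC| = (0.9861,-0.1663); ey = (0.1663,0.9861)
P = B + 0.70·ex + 1.67·ey = (-0.1346,-2.3147)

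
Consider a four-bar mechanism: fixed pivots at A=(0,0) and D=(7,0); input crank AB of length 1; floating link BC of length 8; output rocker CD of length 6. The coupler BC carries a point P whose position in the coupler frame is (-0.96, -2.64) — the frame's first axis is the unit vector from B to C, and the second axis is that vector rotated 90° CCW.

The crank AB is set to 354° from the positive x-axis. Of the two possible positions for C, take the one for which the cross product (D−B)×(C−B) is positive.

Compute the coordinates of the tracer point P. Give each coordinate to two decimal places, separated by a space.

2.36 -2.56

A=(0,0), D=(7.00,0)
B = A + 1.00·(cos354°, sin354°) = (0.9945, -0.1045)
|BD| = 6.0064
circle(B,8.00) ∩ circle(D,6.00): a=5.3340, h=5.9622
  candidates: C₊=(6.2240,5.9496) cross=35.811; C₋=(6.4315,-5.9730) cross=-35.811
  mode + wants cross > 0 → take C=(6.2240,5.9496) (cross=35.811)
ex = (C−B)/|BC| = (0.6537,0.7568); ey = (-0.7568,0.6537)
P = B + -0.96·ex + -2.64·ey = (2.3648,-2.5568)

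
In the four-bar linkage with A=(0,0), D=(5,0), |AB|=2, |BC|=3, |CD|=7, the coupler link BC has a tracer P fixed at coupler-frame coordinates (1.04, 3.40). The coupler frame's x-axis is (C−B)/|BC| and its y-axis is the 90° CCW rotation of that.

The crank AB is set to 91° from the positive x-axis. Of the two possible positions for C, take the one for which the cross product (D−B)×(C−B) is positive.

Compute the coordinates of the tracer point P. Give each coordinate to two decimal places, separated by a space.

A=(0,0), D=(5.00,0)
B = A + 2.00·(cos91°, sin91°) = (-0.0349, 1.9997)
|BD| = 5.4175
circle(B,3.00) ∩ circle(D,7.00): a=-0.9830, h=2.8344
  candidates: C₊=(0.0977,4.9968) cross=15.355; C₋=(-1.9947,-0.2717) cross=-15.355
  mode + wants cross > 0 → take C=(0.0977,4.9968) (cross=15.355)
ex = (C−B)/|BC| = (0.0442,0.9990); ey = (-0.9990,0.0442)
P = B + 1.04·ex + 3.40·ey = (-3.3856,3.1890)

-3.39 3.19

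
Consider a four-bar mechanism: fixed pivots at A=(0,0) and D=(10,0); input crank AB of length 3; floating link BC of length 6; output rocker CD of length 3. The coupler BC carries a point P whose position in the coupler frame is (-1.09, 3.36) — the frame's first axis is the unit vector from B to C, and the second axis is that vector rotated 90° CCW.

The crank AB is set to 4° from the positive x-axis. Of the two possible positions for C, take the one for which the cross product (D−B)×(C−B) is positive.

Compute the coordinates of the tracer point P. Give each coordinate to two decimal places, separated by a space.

A=(0,0), D=(10.00,0)
B = A + 3.00·(cos4°, sin4°) = (2.9927, 0.2093)
|BD| = 7.0104
circle(B,6.00) ∩ circle(D,3.00): a=5.4309, h=2.5505
  candidates: C₊=(8.4973,2.5965) cross=17.880; C₋=(8.3451,-2.5022) cross=-17.880
  mode + wants cross > 0 → take C=(8.4973,2.5965) (cross=17.880)
ex = (C−B)/|BC| = (0.9174,0.3979); ey = (-0.3979,0.9174)
P = B + -1.09·ex + 3.36·ey = (0.6558,2.8582)

0.66 2.86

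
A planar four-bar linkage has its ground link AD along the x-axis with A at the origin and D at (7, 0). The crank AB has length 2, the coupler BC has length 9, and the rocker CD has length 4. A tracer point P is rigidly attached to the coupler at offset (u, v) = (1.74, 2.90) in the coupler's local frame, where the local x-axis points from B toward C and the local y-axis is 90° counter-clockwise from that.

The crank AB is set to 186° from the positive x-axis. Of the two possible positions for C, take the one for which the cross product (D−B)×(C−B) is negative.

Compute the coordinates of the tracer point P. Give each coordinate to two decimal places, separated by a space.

0.79 1.72

A=(0,0), D=(7.00,0)
B = A + 2.00·(cos186°, sin186°) = (-1.9890, -0.2091)
|BD| = 8.9915
circle(B,9.00) ∩ circle(D,4.00): a=8.1103, h=3.9017
  candidates: C₊=(6.0283,3.8802) cross=35.082; C₋=(6.2098,-3.9212) cross=-35.082
  mode - wants cross < 0 → take C=(6.2098,-3.9212) (cross=-35.082)
ex = (C−B)/|BC| = (0.9110,-0.4125); ey = (0.4125,0.9110)
P = B + 1.74·ex + 2.90·ey = (0.7922,1.7151)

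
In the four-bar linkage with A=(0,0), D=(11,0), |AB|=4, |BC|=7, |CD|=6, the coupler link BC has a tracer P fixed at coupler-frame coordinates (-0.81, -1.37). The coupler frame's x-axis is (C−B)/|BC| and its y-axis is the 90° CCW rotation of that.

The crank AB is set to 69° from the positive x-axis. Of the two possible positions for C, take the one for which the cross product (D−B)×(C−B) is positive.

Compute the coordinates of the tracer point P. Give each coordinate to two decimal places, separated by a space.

0.96 2.22

A=(0,0), D=(11.00,0)
B = A + 4.00·(cos69°, sin69°) = (1.4335, 3.7343)
|BD| = 10.2695
circle(B,7.00) ∩ circle(D,6.00): a=5.7677, h=3.9665
  candidates: C₊=(8.2487,5.3320) cross=40.735; C₋=(5.3640,-2.0580) cross=-40.735
  mode + wants cross > 0 → take C=(8.2487,5.3320) (cross=40.735)
ex = (C−B)/|BC| = (0.9736,0.2282); ey = (-0.2282,0.9736)
P = B + -0.81·ex + -1.37·ey = (0.9575,2.2156)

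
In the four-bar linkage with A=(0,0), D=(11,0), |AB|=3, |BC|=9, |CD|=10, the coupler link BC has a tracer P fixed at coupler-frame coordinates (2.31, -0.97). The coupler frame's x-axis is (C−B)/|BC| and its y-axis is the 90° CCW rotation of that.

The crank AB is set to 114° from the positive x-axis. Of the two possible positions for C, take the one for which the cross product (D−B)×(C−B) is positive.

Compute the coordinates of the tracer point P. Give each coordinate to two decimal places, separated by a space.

1.18 3.47

A=(0,0), D=(11.00,0)
B = A + 3.00·(cos114°, sin114°) = (-1.2202, 2.7406)
|BD| = 12.5238
circle(B,9.00) ∩ circle(D,10.00): a=5.5033, h=7.1213
  candidates: C₊=(5.7081,8.4850) cross=89.186; C₋=(2.5913,-5.4124) cross=-89.186
  mode + wants cross > 0 → take C=(5.7081,8.4850) (cross=89.186)
ex = (C−B)/|BC| = (0.7698,0.6383); ey = (-0.6383,0.7698)
P = B + 2.31·ex + -0.97·ey = (1.1772,3.4683)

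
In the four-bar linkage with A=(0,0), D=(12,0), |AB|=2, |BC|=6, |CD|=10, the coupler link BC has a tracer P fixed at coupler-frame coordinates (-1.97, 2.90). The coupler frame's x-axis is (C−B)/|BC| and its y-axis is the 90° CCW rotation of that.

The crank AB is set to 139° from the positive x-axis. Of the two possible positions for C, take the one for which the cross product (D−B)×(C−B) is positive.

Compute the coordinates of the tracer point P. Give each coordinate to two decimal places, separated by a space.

A=(0,0), D=(12.00,0)
B = A + 2.00·(cos139°, sin139°) = (-1.5094, 1.3121)
|BD| = 13.5730
circle(B,6.00) ∩ circle(D,10.00): a=4.4289, h=4.0479
  candidates: C₊=(3.2900,4.9129) cross=54.941; C₋=(2.5074,-3.1449) cross=-54.941
  mode + wants cross > 0 → take C=(3.2900,4.9129) (cross=54.941)
ex = (C−B)/|BC| = (0.7999,0.6001); ey = (-0.6001,0.7999)
P = B + -1.97·ex + 2.90·ey = (-4.8256,2.4496)

-4.83 2.45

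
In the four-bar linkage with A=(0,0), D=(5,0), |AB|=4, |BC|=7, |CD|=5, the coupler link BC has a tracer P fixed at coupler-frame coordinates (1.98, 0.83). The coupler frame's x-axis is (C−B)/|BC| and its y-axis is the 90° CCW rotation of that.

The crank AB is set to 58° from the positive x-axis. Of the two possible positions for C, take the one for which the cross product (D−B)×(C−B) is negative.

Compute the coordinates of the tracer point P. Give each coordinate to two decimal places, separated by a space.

A=(0,0), D=(5.00,0)
B = A + 4.00·(cos58°, sin58°) = (2.1197, 3.3922)
|BD| = 4.4501
circle(B,7.00) ∩ circle(D,5.00): a=4.9216, h=4.9777
  candidates: C₊=(9.0996,2.8624) cross=22.151; C₋=(1.5108,-3.5813) cross=-22.151
  mode - wants cross < 0 → take C=(1.5108,-3.5813) (cross=-22.151)
ex = (C−B)/|BC| = (-0.0870,-0.9962); ey = (0.9962,-0.0870)
P = B + 1.98·ex + 0.83·ey = (2.7743,1.3475)

2.77 1.35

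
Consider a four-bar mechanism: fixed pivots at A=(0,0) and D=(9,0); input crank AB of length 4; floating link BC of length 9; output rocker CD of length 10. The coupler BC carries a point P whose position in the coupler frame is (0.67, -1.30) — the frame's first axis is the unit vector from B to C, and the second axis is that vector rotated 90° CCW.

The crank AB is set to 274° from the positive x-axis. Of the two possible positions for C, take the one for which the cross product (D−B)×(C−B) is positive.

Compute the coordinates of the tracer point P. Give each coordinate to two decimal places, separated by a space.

A=(0,0), D=(9.00,0)
B = A + 4.00·(cos274°, sin274°) = (0.2790, -3.9903)
|BD| = 9.5905
circle(B,9.00) ∩ circle(D,10.00): a=3.8047, h=8.1562
  candidates: C₊=(0.3452,5.0095) cross=78.222; C₋=(7.1323,-9.8240) cross=-78.222
  mode + wants cross > 0 → take C=(0.3452,5.0095) (cross=78.222)
ex = (C−B)/|BC| = (0.0074,1.0000); ey = (-1.0000,0.0074)
P = B + 0.67·ex + -1.30·ey = (1.5839,-3.3298)

1.58 -3.33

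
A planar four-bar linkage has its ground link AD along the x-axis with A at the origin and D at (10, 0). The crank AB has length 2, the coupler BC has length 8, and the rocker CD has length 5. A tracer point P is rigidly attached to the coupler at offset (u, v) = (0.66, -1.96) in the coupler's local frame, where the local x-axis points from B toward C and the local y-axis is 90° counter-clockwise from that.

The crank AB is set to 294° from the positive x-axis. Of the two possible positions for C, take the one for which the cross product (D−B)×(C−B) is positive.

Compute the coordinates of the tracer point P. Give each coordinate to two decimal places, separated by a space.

A=(0,0), D=(10.00,0)
B = A + 2.00·(cos294°, sin294°) = (0.8135, -1.8271)
|BD| = 9.3665
circle(B,8.00) ∩ circle(D,5.00): a=6.7651, h=4.2700
  candidates: C₊=(6.6157,3.6806) cross=39.995; C₋=(8.2816,-4.6954) cross=-39.995
  mode + wants cross > 0 → take C=(6.6157,3.6806) (cross=39.995)
ex = (C−B)/|BC| = (0.7253,0.6885); ey = (-0.6885,0.7253)
P = B + 0.66·ex + -1.96·ey = (2.6415,-2.7943)

2.64 -2.79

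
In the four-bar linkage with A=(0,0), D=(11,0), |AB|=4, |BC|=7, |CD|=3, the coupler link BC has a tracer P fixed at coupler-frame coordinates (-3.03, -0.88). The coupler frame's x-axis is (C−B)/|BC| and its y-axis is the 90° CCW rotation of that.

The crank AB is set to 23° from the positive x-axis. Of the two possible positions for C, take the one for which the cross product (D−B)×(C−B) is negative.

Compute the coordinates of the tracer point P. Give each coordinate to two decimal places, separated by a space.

A=(0,0), D=(11.00,0)
B = A + 4.00·(cos23°, sin23°) = (3.6820, 1.5629)
|BD| = 7.4830
circle(B,7.00) ∩ circle(D,3.00): a=6.4142, h=2.8032
  candidates: C₊=(10.5403,2.9646) cross=20.976; C₋=(9.3693,-2.5181) cross=-20.976
  mode - wants cross < 0 → take C=(9.3693,-2.5181) (cross=-20.976)
ex = (C−B)/|BC| = (0.8125,-0.5830); ey = (0.5830,0.8125)
P = B + -3.03·ex + -0.88·ey = (0.7072,2.6145)

0.71 2.61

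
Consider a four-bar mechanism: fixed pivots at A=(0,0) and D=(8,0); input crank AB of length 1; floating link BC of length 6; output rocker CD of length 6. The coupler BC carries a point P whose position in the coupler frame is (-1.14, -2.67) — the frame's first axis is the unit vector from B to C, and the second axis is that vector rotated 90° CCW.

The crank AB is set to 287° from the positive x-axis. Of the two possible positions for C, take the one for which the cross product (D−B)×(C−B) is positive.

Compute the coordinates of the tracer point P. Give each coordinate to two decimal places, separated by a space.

A=(0,0), D=(8.00,0)
B = A + 1.00·(cos287°, sin287°) = (0.2924, -0.9563)
|BD| = 7.7667
circle(B,6.00) ∩ circle(D,6.00): a=3.8834, h=4.5738
  candidates: C₊=(3.5830,4.0608) cross=35.523; C₋=(4.7093,-5.0171) cross=-35.523
  mode + wants cross > 0 → take C=(3.5830,4.0608) (cross=35.523)
ex = (C−B)/|BC| = (0.5484,0.8362); ey = (-0.8362,0.5484)
P = B + -1.14·ex + -2.67·ey = (1.8998,-3.3739)

1.90 -3.37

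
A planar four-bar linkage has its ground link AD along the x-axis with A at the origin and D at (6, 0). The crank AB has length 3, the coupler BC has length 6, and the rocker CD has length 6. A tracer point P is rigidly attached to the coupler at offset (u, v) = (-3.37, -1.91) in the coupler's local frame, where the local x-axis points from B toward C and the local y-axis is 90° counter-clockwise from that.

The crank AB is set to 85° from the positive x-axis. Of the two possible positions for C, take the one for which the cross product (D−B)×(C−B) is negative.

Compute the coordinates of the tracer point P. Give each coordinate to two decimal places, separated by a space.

A=(0,0), D=(6.00,0)
B = A + 3.00·(cos85°, sin85°) = (0.2615, 2.9886)
|BD| = 6.4701
circle(B,6.00) ∩ circle(D,6.00): a=3.2351, h=5.0532
  candidates: C₊=(5.4648,5.9761) cross=32.695; C₋=(0.7967,-2.9875) cross=-32.695
  mode - wants cross < 0 → take C=(0.7967,-2.9875) (cross=-32.695)
ex = (C−B)/|BC| = (0.0892,-0.9960); ey = (0.9960,0.0892)
P = B + -3.37·ex + -1.91·ey = (-1.9415,6.1748)

-1.94 6.17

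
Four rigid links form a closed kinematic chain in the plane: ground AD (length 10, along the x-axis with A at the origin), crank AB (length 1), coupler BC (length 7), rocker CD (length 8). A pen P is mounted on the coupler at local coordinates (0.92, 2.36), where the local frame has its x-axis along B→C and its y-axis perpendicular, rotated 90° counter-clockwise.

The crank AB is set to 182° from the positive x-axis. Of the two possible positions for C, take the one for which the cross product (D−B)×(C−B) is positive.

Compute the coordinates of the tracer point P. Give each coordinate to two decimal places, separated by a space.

A=(0,0), D=(10.00,0)
B = A + 1.00·(cos182°, sin182°) = (-0.9994, -0.0349)
|BD| = 10.9994
circle(B,7.00) ∩ circle(D,8.00): a=4.8179, h=5.0782
  candidates: C₊=(3.8023,5.0586) cross=55.857; C₋=(3.8346,-5.0978) cross=-55.857
  mode + wants cross > 0 → take C=(3.8023,5.0586) (cross=55.857)
ex = (C−B)/|BC| = (0.6860,0.7276); ey = (-0.7276,0.6860)
P = B + 0.92·ex + 2.36·ey = (-2.0855,2.2534)

-2.09 2.25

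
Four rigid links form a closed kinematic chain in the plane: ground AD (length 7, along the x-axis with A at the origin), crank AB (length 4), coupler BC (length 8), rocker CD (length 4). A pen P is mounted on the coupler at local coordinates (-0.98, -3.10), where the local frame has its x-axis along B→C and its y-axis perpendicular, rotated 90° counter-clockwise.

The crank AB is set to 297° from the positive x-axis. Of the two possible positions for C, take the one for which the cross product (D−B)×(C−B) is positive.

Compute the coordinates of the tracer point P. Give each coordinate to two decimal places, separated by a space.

A=(0,0), D=(7.00,0)
B = A + 4.00·(cos297°, sin297°) = (1.8160, -3.5640)
|BD| = 6.2910
circle(B,8.00) ∩ circle(D,4.00): a=6.9605, h=3.9436
  candidates: C₊=(5.3175,3.6290) cross=24.809; C₋=(9.7858,-2.8704) cross=-24.809
  mode + wants cross > 0 → take C=(5.3175,3.6290) (cross=24.809)
ex = (C−B)/|BC| = (0.4377,0.8991); ey = (-0.8991,0.4377)
P = B + -0.98·ex + -3.10·ey = (4.1743,-5.8020)

4.17 -5.80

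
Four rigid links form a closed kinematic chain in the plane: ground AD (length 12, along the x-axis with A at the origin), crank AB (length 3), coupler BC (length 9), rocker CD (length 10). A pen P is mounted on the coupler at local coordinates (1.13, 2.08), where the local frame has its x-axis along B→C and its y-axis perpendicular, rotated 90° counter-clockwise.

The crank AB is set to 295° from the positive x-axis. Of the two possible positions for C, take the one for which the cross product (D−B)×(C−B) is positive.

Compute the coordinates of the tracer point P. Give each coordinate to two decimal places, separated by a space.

-0.39 -1.03

A=(0,0), D=(12.00,0)
B = A + 3.00·(cos295°, sin295°) = (1.2679, -2.7189)
|BD| = 11.0712
circle(B,9.00) ∩ circle(D,10.00): a=4.6775, h=7.6890
  candidates: C₊=(3.9138,5.8833) cross=85.127; C₋=(7.6904,-9.0237) cross=-85.127
  mode + wants cross > 0 → take C=(3.9138,5.8833) (cross=85.127)
ex = (C−B)/|BC| = (0.2940,0.9558); ey = (-0.9558,0.2940)
P = B + 1.13·ex + 2.08·ey = (-0.3880,-1.0274)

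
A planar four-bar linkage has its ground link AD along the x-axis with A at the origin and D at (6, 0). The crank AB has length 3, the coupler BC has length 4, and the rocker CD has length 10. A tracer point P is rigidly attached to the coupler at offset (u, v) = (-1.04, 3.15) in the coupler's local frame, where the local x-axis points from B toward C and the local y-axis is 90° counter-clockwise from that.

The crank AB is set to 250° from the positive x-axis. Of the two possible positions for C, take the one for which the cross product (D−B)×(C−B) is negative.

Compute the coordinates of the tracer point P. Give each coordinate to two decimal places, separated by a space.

A=(0,0), D=(6.00,0)
B = A + 3.00·(cos250°, sin250°) = (-1.0261, -2.8191)
|BD| = 7.5705
circle(B,4.00) ∩ circle(D,10.00): a=-1.7626, h=3.5907
  candidates: C₊=(-3.9990,-0.1429) cross=27.184; C₋=(-1.3248,-6.8079) cross=-27.184
  mode - wants cross < 0 → take C=(-1.3248,-6.8079) (cross=-27.184)
ex = (C−B)/|BC| = (-0.0747,-0.9972); ey = (0.9972,-0.0747)
P = B + -1.04·ex + 3.15·ey = (2.1928,-2.0172)

2.19 -2.02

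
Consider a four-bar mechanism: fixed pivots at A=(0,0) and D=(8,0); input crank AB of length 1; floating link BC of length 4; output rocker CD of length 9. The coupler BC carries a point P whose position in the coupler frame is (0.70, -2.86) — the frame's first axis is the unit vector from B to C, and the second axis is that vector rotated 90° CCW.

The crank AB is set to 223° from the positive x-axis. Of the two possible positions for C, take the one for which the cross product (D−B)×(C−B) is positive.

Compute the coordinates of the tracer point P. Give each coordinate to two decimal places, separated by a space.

2.18 -0.24

A=(0,0), D=(8.00,0)
B = A + 1.00·(cos223°, sin223°) = (-0.7314, -0.6820)
|BD| = 8.7579
circle(B,4.00) ∩ circle(D,9.00): a=0.6681, h=3.9438
  candidates: C₊=(-0.3724,3.3019) cross=34.540; C₋=(0.2418,-4.5618) cross=-34.540
  mode + wants cross > 0 → take C=(-0.3724,3.3019) (cross=34.540)
ex = (C−B)/|BC| = (0.0897,0.9960); ey = (-0.9960,0.0897)
P = B + 0.70·ex + -2.86·ey = (2.1799,-0.2414)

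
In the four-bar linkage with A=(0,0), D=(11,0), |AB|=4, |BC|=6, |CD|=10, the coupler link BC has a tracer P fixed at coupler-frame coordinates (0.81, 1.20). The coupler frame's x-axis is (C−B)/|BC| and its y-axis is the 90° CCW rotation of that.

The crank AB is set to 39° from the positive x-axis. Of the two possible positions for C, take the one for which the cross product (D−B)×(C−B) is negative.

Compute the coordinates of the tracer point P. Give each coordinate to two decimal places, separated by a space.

4.06 1.42

A=(0,0), D=(11.00,0)
B = A + 4.00·(cos39°, sin39°) = (3.1086, 2.5173)
|BD| = 8.2832
circle(B,6.00) ∩ circle(D,10.00): a=0.2783, h=5.9935
  candidates: C₊=(5.1952,8.1428) cross=49.646; C₋=(1.5523,-3.2774) cross=-49.646
  mode - wants cross < 0 → take C=(1.5523,-3.2774) (cross=-49.646)
ex = (C−B)/|BC| = (-0.2594,-0.9658); ey = (0.9658,-0.2594)
P = B + 0.81·ex + 1.20·ey = (4.0574,1.4237)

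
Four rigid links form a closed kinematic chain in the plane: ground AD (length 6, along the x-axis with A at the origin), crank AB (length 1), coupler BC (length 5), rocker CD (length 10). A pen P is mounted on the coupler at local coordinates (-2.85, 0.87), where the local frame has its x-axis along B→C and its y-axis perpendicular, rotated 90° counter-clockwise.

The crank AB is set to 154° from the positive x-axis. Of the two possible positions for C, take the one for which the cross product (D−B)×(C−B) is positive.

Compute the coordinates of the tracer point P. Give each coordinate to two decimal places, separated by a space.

-0.77 -2.54

A=(0,0), D=(6.00,0)
B = A + 1.00·(cos154°, sin154°) = (-0.8988, 0.4384)
|BD| = 6.9127
circle(B,5.00) ∩ circle(D,10.00): a=-1.9684, h=4.5962
  candidates: C₊=(-2.5718,5.1502) cross=31.772; C₋=(-3.1547,-4.0238) cross=-31.772
  mode + wants cross > 0 → take C=(-2.5718,5.1502) (cross=31.772)
ex = (C−B)/|BC| = (-0.3346,0.9424); ey = (-0.9424,-0.3346)
P = B + -2.85·ex + 0.87·ey = (-0.7650,-2.5385)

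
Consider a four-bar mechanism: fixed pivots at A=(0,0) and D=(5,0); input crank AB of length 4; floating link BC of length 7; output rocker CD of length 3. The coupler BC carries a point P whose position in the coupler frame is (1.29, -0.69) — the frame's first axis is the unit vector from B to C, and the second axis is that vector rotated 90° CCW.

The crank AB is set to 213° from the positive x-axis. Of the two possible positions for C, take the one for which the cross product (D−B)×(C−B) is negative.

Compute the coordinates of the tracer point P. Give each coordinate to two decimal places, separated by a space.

-2.12 -2.96

A=(0,0), D=(5.00,0)
B = A + 4.00·(cos213°, sin213°) = (-3.3547, -2.1786)
|BD| = 8.6341
circle(B,7.00) ∩ circle(D,3.00): a=6.6334, h=2.2355
  candidates: C₊=(2.5000,1.6584) cross=19.302; C₋=(3.6282,-2.6680) cross=-19.302
  mode - wants cross < 0 → take C=(3.6282,-2.6680) (cross=-19.302)
ex = (C−B)/|BC| = (0.9976,-0.0699); ey = (0.0699,0.9976)
P = B + 1.29·ex + -0.69·ey = (-2.1161,-2.9571)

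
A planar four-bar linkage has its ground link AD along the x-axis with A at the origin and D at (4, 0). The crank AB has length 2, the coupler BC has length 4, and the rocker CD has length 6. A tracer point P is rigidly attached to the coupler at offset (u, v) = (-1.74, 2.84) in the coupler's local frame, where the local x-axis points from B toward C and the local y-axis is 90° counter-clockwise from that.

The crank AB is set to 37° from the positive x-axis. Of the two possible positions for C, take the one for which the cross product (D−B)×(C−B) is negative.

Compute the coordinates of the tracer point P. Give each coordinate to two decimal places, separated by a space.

4.43 -0.54

A=(0,0), D=(4.00,0)
B = A + 2.00·(cos37°, sin37°) = (1.5973, 1.2036)
|BD| = 2.6873
circle(B,4.00) ∩ circle(D,6.00): a=-2.3775, h=3.2168
  candidates: C₊=(0.9124,5.1446) cross=8.645; C₋=(-1.9692,-0.6076) cross=-8.645
  mode - wants cross < 0 → take C=(-1.9692,-0.6076) (cross=-8.645)
ex = (C−B)/|BC| = (-0.8916,-0.4528); ey = (0.4528,-0.8916)
P = B + -1.74·ex + 2.84·ey = (4.4347,-0.5406)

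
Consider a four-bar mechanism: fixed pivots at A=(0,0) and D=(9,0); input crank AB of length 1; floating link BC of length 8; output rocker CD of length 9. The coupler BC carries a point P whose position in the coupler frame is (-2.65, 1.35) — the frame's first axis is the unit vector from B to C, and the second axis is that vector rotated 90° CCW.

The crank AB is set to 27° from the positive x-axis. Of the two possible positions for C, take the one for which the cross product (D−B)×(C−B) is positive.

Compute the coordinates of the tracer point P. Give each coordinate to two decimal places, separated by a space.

A=(0,0), D=(9.00,0)
B = A + 1.00·(cos27°, sin27°) = (0.8910, 0.4540)
|BD| = 8.1217
circle(B,8.00) ∩ circle(D,9.00): a=3.0143, h=7.4104
  candidates: C₊=(4.3148,7.6843) cross=60.185; C₋=(3.4863,-7.1133) cross=-60.185
  mode + wants cross > 0 → take C=(4.3148,7.6843) (cross=60.185)
ex = (C−B)/|BC| = (0.4280,0.9038); ey = (-0.9038,0.4280)
P = B + -2.65·ex + 1.35·ey = (-1.4632,-1.3633)

-1.46 -1.36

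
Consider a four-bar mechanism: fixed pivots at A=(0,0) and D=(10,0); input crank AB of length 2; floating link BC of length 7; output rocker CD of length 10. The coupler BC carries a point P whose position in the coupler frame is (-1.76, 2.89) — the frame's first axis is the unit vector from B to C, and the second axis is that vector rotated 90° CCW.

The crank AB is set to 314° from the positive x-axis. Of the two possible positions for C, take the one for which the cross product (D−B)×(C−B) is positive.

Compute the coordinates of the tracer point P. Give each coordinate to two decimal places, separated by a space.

-1.57 -3.08

A=(0,0), D=(10.00,0)
B = A + 2.00·(cos314°, sin314°) = (1.3893, -1.4387)
|BD| = 8.7300
circle(B,7.00) ∩ circle(D,10.00): a=1.4441, h=6.8494
  candidates: C₊=(1.6849,5.5551) cross=59.796; C₋=(3.9424,-7.9565) cross=-59.796
  mode + wants cross > 0 → take C=(1.6849,5.5551) (cross=59.796)
ex = (C−B)/|BC| = (0.0422,0.9991); ey = (-0.9991,0.0422)
P = B + -1.76·ex + 2.89·ey = (-1.5724,-3.0751)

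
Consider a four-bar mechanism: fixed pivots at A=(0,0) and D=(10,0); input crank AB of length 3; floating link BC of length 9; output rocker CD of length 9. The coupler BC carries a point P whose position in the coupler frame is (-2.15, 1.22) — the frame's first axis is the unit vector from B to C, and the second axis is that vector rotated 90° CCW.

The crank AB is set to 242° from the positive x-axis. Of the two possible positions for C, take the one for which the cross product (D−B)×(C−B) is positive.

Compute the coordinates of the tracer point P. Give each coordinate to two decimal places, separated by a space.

A=(0,0), D=(10.00,0)
B = A + 3.00·(cos242°, sin242°) = (-1.4084, -2.6488)
|BD| = 11.7119
circle(B,9.00) ∩ circle(D,9.00): a=5.8559, h=6.8343
  candidates: C₊=(2.7501,5.3328) cross=80.043; C₋=(5.8415,-7.9817) cross=-80.043
  mode + wants cross > 0 → take C=(2.7501,5.3328) (cross=80.043)
ex = (C−B)/|BC| = (0.4621,0.8869); ey = (-0.8869,0.4621)
P = B + -2.15·ex + 1.22·ey = (-3.4838,-3.9919)

-3.48 -3.99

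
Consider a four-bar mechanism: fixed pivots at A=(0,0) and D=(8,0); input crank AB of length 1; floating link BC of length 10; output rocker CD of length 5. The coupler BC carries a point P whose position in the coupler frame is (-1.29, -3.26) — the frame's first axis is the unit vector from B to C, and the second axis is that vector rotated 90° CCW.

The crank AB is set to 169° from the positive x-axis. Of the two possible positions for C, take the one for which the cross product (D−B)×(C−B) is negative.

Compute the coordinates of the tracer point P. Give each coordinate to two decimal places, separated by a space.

A=(0,0), D=(8.00,0)
B = A + 1.00·(cos169°, sin169°) = (-0.9816, 0.1908)
|BD| = 8.9837
circle(B,10.00) ∩ circle(D,5.00): a=8.6661, h=4.9899
  candidates: C₊=(7.7885,4.9955) cross=44.828; C₋=(7.5765,-4.9820) cross=-44.828
  mode - wants cross < 0 → take C=(7.5765,-4.9820) (cross=-44.828)
ex = (C−B)/|BC| = (0.8558,-0.5173); ey = (0.5173,0.8558)
P = B + -1.29·ex + -3.26·ey = (-3.7720,-1.9318)

-3.77 -1.93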